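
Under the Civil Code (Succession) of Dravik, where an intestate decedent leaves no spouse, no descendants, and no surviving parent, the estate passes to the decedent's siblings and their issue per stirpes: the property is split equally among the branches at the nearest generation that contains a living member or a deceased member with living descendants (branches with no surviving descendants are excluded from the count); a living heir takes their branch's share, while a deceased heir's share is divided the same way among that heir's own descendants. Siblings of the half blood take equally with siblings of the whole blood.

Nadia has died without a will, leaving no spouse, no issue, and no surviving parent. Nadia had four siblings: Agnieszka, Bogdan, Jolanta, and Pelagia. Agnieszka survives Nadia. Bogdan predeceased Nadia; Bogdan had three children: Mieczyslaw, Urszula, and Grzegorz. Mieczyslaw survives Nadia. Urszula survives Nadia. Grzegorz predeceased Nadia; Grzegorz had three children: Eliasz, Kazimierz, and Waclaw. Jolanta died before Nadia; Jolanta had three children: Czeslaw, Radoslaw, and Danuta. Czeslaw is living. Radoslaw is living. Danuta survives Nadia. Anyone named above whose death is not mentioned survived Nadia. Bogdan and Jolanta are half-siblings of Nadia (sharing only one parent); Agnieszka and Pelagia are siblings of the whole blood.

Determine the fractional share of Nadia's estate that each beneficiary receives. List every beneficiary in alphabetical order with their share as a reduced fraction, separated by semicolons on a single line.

Agnieszka 1/4; Czeslaw 1/12; Danuta 1/12; Eliasz 1/36; Kazimierz 1/36; Mieczyslaw 1/12; Pelagia 1/4; Radoslaw 1/12; Urszula 1/12; Waclaw 1/36

No spouse, descendants, or parent survives, so the estate passes to Nadia's siblings per stirpes.
Half-blood and whole-blood siblings take equally under the stated rule.
The estate is divided into 4 equal shares of 1/4 among Agnieszka, Bogdan, Jolanta, Pelagia.
Agnieszka is living and takes 1/4.
Bogdan predeceased; the 1/4 allotted to Bogdan's branch passes to Bogdan's issue by representation.
The 1/4 is divided into 3 equal shares of 1/12 among Mieczyslaw, Urszula, Grzegorz.
Mieczyslaw is living and takes 1/12.
Urszula is living and takes 1/12.
Grzegorz predeceased; the 1/12 allotted to Grzegorz's branch passes to Grzegorz's issue by representation.
The 1/12 is divided into 3 equal shares of 1/36 among Eliasz, Kazimierz, Waclaw.
Eliasz is living and takes 1/36.
Kazimierz is living and takes 1/36.
Waclaw is living and takes 1/36.
Jolanta predeceased; the 1/4 allotted to Jolanta's branch passes to Jolanta's issue by representation.
The 1/4 is divided into 3 equal shares of 1/12 among Czeslaw, Radoslaw, Danuta.
Czeslaw is living and takes 1/12.
Radoslaw is living and takes 1/12.
Danuta is living and takes 1/12.
Pelagia is living and takes 1/4.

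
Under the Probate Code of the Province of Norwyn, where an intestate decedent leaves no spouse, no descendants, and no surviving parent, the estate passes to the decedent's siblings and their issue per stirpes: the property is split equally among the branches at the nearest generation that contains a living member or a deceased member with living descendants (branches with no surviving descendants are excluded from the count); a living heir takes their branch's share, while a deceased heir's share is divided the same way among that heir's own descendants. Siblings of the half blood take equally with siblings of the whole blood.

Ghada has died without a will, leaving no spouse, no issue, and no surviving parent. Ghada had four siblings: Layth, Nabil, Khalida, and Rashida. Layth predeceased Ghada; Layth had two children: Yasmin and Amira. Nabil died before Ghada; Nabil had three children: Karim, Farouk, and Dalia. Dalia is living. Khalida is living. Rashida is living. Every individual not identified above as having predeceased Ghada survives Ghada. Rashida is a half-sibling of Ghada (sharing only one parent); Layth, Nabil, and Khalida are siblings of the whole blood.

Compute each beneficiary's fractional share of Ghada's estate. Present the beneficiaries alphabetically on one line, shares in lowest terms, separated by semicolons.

No spouse, descendants, or parent survives, so the estate passes to Ghada's siblings per stirpes.
Half-blood and whole-blood siblings take equally under the stated rule.
The estate is divided into 4 equal shares of 1/4 among Layth, Nabil, Khalida, Rashida.
Layth predeceased; the 1/4 allotted to Layth's branch passes to Layth's issue by representation.
The 1/4 is divided into 2 equal shares of 1/8 among Yasmin, Amira.
Yasmin is living and takes 1/8.
Amira is living and takes 1/8.
Nabil predeceased; the 1/4 allotted to Nabil's branch passes to Nabil's issue by representation.
The 1/4 is divided into 3 equal shares of 1/12 among Karim, Farouk, Dalia.
Karim is living and takes 1/12.
Farouk is living and takes 1/12.
Dalia is living and takes 1/12.
Khalida is living and takes 1/4.
Rashida is living and takes 1/4.

Amira 1/8; Dalia 1/12; Farouk 1/12; Karim 1/12; Khalida 1/4; Rashida 1/4; Yasmin 1/8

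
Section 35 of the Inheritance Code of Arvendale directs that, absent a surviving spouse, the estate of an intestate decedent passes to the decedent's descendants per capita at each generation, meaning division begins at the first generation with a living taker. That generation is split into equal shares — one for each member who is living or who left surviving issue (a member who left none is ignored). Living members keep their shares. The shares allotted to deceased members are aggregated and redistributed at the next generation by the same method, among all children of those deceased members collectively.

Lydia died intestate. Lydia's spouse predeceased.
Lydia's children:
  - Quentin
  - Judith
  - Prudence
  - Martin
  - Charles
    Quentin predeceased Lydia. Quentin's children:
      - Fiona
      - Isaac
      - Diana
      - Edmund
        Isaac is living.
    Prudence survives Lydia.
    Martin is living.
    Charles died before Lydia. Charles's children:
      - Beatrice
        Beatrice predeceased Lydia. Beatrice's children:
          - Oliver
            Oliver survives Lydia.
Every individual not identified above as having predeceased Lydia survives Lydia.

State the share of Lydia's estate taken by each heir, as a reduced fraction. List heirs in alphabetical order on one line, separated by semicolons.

There is no surviving spouse, so the entire estate passes to Lydia's descendants per capita at each generation.
At generation 1 (Quentin, Judith, Prudence, Martin, Charles) there are 5 shares of (1)/5 = 1/5 each.
Living: Judith, Prudence, and Martin — each takes 1/5.
Deceased: Quentin and Charles. Their combined 2/5 is pooled and carried to generation 2.
At generation 2 (Fiona, Isaac, Diana, Edmund, Beatrice) there are 5 shares of (2/5)/5 = 2/25 each.
Living: Fiona, Isaac, Diana, and Edmund — each takes 2/25.
Deceased: Beatrice. That 2/25 share is carried to generation 3.
At generation 3 (Oliver) there are 1 shares of (2/25)/1 = 2/25 each.
Living: Oliver — each takes 2/25.

Diana 2/25; Edmund 2/25; Fiona 2/25; Isaac 2/25; Judith 1/5; Martin 1/5; Oliver 2/25; Prudence 1/5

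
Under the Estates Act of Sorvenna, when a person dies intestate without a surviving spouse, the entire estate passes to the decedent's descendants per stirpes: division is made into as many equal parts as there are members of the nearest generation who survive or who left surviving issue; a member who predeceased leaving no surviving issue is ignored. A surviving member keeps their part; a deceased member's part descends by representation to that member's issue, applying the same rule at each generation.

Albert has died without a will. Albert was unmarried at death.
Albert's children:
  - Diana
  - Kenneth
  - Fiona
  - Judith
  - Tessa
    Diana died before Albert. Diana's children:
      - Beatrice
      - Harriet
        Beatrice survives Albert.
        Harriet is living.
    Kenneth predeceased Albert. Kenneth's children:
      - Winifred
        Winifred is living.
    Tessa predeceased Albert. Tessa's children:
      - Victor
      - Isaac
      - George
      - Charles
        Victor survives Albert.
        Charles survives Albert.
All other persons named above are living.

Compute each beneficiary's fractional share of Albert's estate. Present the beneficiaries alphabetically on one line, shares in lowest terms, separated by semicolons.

Beatrice 1/10; Charles 1/20; Fiona 1/5; George 1/20; Harriet 1/10; Isaac 1/20; Judith 1/5; Victor 1/20; Winifred 1/5

There is no surviving spouse, so the entire estate passes to Albert's descendants per stirpes.
The estate is divided into 5 equal shares of 1/5 among Diana, Kenneth, Fiona, Judith, Tessa.
Diana predeceased; the 1/5 allotted to Diana's branch passes to Diana's issue by representation.
The 1/5 is divided into 2 equal shares of 1/10 among Beatrice, Harriet.
Beatrice is living and takes 1/10.
Harriet is living and takes 1/10.
Kenneth predeceased; the 1/5 allotted to Kenneth's branch passes to Kenneth's issue by representation.
Winifred is the sole taker at this level and receives the full 1/5.
Fiona is living and takes 1/5.
Judith is living and takes 1/5.
Tessa predeceased; the 1/5 allotted to Tessa's branch passes to Tessa's issue by representation.
The 1/5 is divided into 4 equal shares of 1/20 among Victor, Isaac, George, Charles.
Victor is living and takes 1/20.
Isaac is living and takes 1/20.
George is living and takes 1/20.
Charles is living and takes 1/20.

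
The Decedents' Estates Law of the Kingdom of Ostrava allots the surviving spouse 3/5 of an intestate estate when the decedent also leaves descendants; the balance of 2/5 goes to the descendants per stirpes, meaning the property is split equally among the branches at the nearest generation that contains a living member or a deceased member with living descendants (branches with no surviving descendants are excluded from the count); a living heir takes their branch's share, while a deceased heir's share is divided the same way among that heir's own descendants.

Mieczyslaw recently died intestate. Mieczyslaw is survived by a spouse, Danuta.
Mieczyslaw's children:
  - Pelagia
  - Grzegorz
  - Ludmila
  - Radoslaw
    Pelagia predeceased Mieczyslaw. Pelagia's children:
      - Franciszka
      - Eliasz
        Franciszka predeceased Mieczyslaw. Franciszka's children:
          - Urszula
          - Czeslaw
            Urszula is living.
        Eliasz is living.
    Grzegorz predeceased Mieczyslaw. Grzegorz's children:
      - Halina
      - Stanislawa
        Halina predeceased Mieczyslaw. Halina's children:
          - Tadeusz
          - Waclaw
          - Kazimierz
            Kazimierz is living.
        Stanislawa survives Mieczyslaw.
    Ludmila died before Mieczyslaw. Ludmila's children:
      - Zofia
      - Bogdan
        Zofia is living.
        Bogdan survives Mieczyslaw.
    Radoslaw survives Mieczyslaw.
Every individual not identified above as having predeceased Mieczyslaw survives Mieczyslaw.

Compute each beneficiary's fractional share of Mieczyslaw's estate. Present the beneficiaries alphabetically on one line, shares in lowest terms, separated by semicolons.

Bogdan 1/20; Czeslaw 1/40; Danuta 3/5; Eliasz 1/20; Kazimierz 1/60; Radoslaw 1/10; Stanislawa 1/20; Tadeusz 1/60; Urszula 1/40; Waclaw 1/60; Zofia 1/20

Danuta, as surviving spouse, takes 3/5.
The remaining 2/5 passes to Mieczyslaw's descendants per stirpes.
The 2/5 is divided into 4 equal shares of 1/10 among Pelagia, Grzegorz, Ludmila, Radoslaw.
Pelagia predeceased; the 1/10 allotted to Pelagia's branch passes to Pelagia's issue by representation.
The 1/10 is divided into 2 equal shares of 1/20 among Franciszka, Eliasz.
Franciszka predeceased; the 1/20 allotted to Franciszka's branch passes to Franciszka's issue by representation.
The 1/20 is divided into 2 equal shares of 1/40 among Urszula, Czeslaw.
Urszula is living and takes 1/40.
Czeslaw is living and takes 1/40.
Eliasz is living and takes 1/20.
Grzegorz predeceased; the 1/10 allotted to Grzegorz's branch passes to Grzegorz's issue by representation.
The 1/10 is divided into 2 equal shares of 1/20 among Halina, Stanislawa.
Halina predeceased; the 1/20 allotted to Halina's branch passes to Halina's issue by representation.
The 1/20 is divided into 3 equal shares of 1/60 among Tadeusz, Waclaw, Kazimierz.
Tadeusz is living and takes 1/60.
Waclaw is living and takes 1/60.
Kazimierz is living and takes 1/60.
Stanislawa is living and takes 1/20.
Ludmila predeceased; the 1/10 allotted to Ludmila's branch passes to Ludmila's issue by representation.
The 1/10 is divided into 2 equal shares of 1/20 among Zofia, Bogdan.
Zofia is living and takes 1/20.
Bogdan is living and takes 1/20.
Radoslaw is living and takes 1/10.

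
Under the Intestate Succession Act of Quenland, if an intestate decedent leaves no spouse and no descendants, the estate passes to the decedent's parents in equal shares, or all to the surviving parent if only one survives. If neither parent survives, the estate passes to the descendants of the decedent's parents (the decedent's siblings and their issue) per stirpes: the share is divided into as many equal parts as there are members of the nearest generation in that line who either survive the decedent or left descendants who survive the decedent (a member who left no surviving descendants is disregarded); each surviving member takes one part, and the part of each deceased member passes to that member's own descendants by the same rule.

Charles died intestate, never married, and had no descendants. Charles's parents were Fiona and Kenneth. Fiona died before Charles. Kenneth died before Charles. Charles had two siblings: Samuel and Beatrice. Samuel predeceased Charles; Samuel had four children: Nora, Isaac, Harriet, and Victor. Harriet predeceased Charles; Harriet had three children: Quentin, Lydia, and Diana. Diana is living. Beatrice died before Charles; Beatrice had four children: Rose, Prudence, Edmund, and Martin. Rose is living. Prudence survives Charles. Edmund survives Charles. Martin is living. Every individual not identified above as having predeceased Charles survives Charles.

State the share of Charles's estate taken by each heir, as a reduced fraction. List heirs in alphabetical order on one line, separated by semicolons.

Diana 1/24; Edmund 1/8; Isaac 1/8; Lydia 1/24; Martin 1/8; Nora 1/8; Prudence 1/8; Quentin 1/24; Rose 1/8; Victor 1/8

Neither parent survives and there are no descendants, so the estate passes to Charles's siblings and their issue per stirpes.
The estate is divided into 2 equal shares of 1/2 among Samuel, Beatrice.
Samuel predeceased; the 1/2 allotted to Samuel's branch passes to Samuel's issue by representation.
The 1/2 is divided into 4 equal shares of 1/8 among Nora, Isaac, Harriet, Victor.
Nora is living and takes 1/8.
Isaac is living and takes 1/8.
Harriet predeceased; the 1/8 allotted to Harriet's branch passes to Harriet's issue by representation.
The 1/8 is divided into 3 equal shares of 1/24 among Quentin, Lydia, Diana.
Quentin is living and takes 1/24.
Lydia is living and takes 1/24.
Diana is living and takes 1/24.
Victor is living and takes 1/8.
Beatrice predeceased; the 1/2 allotted to Beatrice's branch passes to Beatrice's issue by representation.
The 1/2 is divided into 4 equal shares of 1/8 among Rose, Prudence, Edmund, Martin.
Rose is living and takes 1/8.
Prudence is living and takes 1/8.
Edmund is living and takes 1/8.
Martin is living and takes 1/8.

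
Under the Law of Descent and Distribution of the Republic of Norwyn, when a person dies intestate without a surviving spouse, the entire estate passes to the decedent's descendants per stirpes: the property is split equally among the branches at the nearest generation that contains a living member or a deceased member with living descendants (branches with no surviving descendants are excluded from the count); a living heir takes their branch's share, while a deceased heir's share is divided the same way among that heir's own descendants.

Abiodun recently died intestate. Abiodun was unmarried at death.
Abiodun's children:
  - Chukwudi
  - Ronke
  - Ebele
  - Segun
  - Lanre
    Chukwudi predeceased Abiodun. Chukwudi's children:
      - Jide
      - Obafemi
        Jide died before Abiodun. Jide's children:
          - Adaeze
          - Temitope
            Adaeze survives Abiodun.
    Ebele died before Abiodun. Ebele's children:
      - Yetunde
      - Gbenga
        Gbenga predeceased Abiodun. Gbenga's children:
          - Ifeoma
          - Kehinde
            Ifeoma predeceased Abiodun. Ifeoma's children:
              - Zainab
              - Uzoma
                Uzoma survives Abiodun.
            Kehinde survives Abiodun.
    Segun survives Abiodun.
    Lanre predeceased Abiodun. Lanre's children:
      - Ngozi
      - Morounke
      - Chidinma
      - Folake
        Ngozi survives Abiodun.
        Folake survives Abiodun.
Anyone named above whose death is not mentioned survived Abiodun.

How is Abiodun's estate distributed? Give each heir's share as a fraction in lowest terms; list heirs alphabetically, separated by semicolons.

Adaeze 1/20; Chidinma 1/20; Folake 1/20; Kehinde 1/20; Morounke 1/20; Ngozi 1/20; Obafemi 1/10; Ronke 1/5; Segun 1/5; Temitope 1/20; Uzoma 1/40; Yetunde 1/10; Zainab 1/40

There is no surviving spouse, so the entire estate passes to Abiodun's descendants per stirpes.
The estate is divided into 5 equal shares of 1/5 among Chukwudi, Ronke, Ebele, Segun, Lanre.
Chukwudi predeceased; the 1/5 allotted to Chukwudi's branch passes to Chukwudi's issue by representation.
The 1/5 is divided into 2 equal shares of 1/10 among Jide, Obafemi.
Jide predeceased; the 1/10 allotted to Jide's branch passes to Jide's issue by representation.
The 1/10 is divided into 2 equal shares of 1/20 among Adaeze, Temitope.
Adaeze is living and takes 1/20.
Temitope is living and takes 1/20.
Obafemi is living and takes 1/10.
Ronke is living and takes 1/5.
Ebele predeceased; the 1/5 allotted to Ebele's branch passes to Ebele's issue by representation.
The 1/5 is divided into 2 equal shares of 1/10 among Yetunde, Gbenga.
Yetunde is living and takes 1/10.
Gbenga predeceased; the 1/10 allotted to Gbenga's branch passes to Gbenga's issue by representation.
The 1/10 is divided into 2 equal shares of 1/20 among Ifeoma, Kehinde.
Ifeoma predeceased; the 1/20 allotted to Ifeoma's branch passes to Ifeoma's issue by representation.
The 1/20 is divided into 2 equal shares of 1/40 among Zainab, Uzoma.
Zainab is living and takes 1/40.
Uzoma is living and takes 1/40.
Kehinde is living and takes 1/20.
Segun is living and takes 1/5.
Lanre predeceased; the 1/5 allotted to Lanre's branch passes to Lanre's issue by representation.
The 1/5 is divided into 4 equal shares of 1/20 among Ngozi, Morounke, Chidinma, Folake.
Ngozi is living and takes 1/20.
Morounke is living and takes 1/20.
Chidinma is living and takes 1/20.
Folake is living and takes 1/20.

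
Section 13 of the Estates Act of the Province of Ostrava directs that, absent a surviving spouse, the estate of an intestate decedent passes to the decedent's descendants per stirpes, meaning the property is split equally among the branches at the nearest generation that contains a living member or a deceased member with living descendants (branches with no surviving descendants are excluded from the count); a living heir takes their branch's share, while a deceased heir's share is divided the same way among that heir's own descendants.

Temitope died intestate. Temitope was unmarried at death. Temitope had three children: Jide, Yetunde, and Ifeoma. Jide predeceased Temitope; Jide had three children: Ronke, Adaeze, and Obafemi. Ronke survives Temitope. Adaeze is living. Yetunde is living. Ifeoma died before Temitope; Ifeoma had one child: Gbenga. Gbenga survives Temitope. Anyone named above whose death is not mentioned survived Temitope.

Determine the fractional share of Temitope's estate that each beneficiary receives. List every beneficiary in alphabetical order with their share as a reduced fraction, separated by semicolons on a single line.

There is no surviving spouse, so the entire estate passes to Temitope's descendants per stirpes.
The estate is divided into 3 equal shares of 1/3 among Jide, Yetunde, Ifeoma.
Jide predeceased; the 1/3 allotted to Jide's branch passes to Jide's issue by representation.
The 1/3 is divided into 3 equal shares of 1/9 among Ronke, Adaeze, Obafemi.
Ronke is living and takes 1/9.
Adaeze is living and takes 1/9.
Obafemi is living and takes 1/9.
Yetunde is living and takes 1/3.
Ifeoma predeceased; the 1/3 allotted to Ifeoma's branch passes to Ifeoma's issue by representation.
Gbenga is the sole taker at this level and receives the full 1/3.

Adaeze 1/9; Gbenga 1/3; Obafemi 1/9; Ronke 1/9; Yetunde 1/3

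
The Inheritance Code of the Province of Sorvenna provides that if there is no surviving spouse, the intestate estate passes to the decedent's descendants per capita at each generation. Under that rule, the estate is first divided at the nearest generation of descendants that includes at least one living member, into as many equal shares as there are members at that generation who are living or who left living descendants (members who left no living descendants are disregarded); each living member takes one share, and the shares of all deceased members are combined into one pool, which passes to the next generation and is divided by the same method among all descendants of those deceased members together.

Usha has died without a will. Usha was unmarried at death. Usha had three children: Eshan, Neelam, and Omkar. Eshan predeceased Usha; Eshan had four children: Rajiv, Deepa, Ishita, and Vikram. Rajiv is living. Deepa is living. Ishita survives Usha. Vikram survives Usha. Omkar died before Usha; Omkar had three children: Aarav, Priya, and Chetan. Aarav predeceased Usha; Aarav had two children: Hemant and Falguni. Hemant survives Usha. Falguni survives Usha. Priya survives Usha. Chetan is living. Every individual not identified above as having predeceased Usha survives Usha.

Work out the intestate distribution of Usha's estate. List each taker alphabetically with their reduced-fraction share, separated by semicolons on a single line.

There is no surviving spouse, so the entire estate passes to Usha's descendants per capita at each generation.
At generation 1 (Eshan, Neelam, Omkar) there are 3 shares of (1)/3 = 1/3 each.
Living: Neelam — each takes 1/3.
Deceased: Eshan and Omkar. Their combined 2/3 is pooled and carried to generation 2.
At generation 2 (Rajiv, Deepa, Ishita, Vikram, Aarav, Priya, Chetan) there are 7 shares of (2/3)/7 = 2/21 each.
Living: Rajiv, Deepa, Ishita, Vikram, Priya, and Chetan — each takes 2/21.
Deceased: Aarav. That 2/21 share is carried to generation 3.
At generation 3 (Hemant, Falguni) there are 2 shares of (2/21)/2 = 1/21 each.
Living: Hemant and Falguni — each takes 1/21.

Chetan 2/21; Deepa 2/21; Falguni 1/21; Hemant 1/21; Ishita 2/21; Neelam 1/3; Priya 2/21; Rajiv 2/21; Vikram 2/21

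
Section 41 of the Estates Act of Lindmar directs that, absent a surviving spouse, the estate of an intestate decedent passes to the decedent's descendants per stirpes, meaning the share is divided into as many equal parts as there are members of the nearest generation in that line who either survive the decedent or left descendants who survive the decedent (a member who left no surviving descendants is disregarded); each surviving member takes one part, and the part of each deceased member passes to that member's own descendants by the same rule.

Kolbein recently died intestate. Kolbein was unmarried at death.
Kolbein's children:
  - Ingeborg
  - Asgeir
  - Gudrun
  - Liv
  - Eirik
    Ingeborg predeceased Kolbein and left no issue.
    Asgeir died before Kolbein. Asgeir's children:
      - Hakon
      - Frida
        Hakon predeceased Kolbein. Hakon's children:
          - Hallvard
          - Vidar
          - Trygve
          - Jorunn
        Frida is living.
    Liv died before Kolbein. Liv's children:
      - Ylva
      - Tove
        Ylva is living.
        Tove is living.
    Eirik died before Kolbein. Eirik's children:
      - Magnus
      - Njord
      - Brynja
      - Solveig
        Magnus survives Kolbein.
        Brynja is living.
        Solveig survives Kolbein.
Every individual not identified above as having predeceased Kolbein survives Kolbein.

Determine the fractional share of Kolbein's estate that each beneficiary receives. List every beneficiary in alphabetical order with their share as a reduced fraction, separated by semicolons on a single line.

Brynja 1/16; Frida 1/8; Gudrun 1/4; Hallvard 1/32; Jorunn 1/32; Magnus 1/16; Njord 1/16; Solveig 1/16; Tove 1/8; Trygve 1/32; Vidar 1/32; Ylva 1/8

There is no surviving spouse, so the entire estate passes to Kolbein's descendants per stirpes.
Ingeborg left no surviving issue, so that branch lapses and is disregarded.
The estate is divided into 4 equal shares of 1/4 among Asgeir, Gudrun, Liv, Eirik.
Asgeir predeceased; the 1/4 allotted to Asgeir's branch passes to Asgeir's issue by representation.
The 1/4 is divided into 2 equal shares of 1/8 among Hakon, Frida.
Hakon predeceased; the 1/8 allotted to Hakon's branch passes to Hakon's issue by representation.
The 1/8 is divided into 4 equal shares of 1/32 among Hallvard, Vidar, Trygve, Jorunn.
Hallvard is living and takes 1/32.
Vidar is living and takes 1/32.
Trygve is living and takes 1/32.
Jorunn is living and takes 1/32.
Frida is living and takes 1/8.
Gudrun is living and takes 1/4.
Liv predeceased; the 1/4 allotted to Liv's branch passes to Liv's issue by representation.
The 1/4 is divided into 2 equal shares of 1/8 among Ylva, Tove.
Ylva is living and takes 1/8.
Tove is living and takes 1/8.
Eirik predeceased; the 1/4 allotted to Eirik's branch passes to Eirik's issue by representation.
The 1/4 is divided into 4 equal shares of 1/16 among Magnus, Njord, Brynja, Solveig.
Magnus is living and takes 1/16.
Njord is living and takes 1/16.
Brynja is living and takes 1/16.
Solveig is living and takes 1/16.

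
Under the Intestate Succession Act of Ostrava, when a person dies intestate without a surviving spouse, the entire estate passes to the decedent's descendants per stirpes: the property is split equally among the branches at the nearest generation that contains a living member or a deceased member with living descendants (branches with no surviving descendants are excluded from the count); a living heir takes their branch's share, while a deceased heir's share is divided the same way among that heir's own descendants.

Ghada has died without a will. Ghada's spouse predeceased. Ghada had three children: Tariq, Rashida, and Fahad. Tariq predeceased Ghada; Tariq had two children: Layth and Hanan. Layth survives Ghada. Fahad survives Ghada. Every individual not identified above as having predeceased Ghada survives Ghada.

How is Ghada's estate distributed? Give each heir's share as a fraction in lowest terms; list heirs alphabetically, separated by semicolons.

There is no surviving spouse, so the entire estate passes to Ghada's descendants per stirpes.
The estate is divided into 3 equal shares of 1/3 among Tariq, Rashida, Fahad.
Tariq predeceased; the 1/3 allotted to Tariq's branch passes to Tariq's issue by representation.
The 1/3 is divided into 2 equal shares of 1/6 among Layth, Hanan.
Layth is living and takes 1/6.
Hanan is living and takes 1/6.
Rashida is living and takes 1/3.
Fahad is living and takes 1/3.

Fahad 1/3; Hanan 1/6; Layth 1/6; Rashida 1/3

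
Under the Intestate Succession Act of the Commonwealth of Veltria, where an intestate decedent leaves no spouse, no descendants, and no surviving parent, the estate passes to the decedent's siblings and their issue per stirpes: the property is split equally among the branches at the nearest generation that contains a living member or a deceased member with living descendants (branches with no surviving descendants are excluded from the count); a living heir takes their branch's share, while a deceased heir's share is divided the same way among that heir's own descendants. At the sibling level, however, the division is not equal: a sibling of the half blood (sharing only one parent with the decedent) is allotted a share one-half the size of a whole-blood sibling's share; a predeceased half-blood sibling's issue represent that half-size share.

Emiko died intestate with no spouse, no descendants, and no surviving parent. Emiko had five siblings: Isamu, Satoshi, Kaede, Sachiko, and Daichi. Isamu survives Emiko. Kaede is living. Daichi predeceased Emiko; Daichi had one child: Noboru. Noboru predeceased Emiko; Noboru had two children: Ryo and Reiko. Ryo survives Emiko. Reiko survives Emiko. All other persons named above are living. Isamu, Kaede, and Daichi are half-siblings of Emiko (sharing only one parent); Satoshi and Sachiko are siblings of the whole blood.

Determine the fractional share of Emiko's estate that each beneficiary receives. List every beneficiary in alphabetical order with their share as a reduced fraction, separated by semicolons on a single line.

Isamu 1/7; Kaede 1/7; Reiko 1/14; Ryo 1/14; Sachiko 2/7; Satoshi 2/7

No spouse, descendants, or parent survives, so the estate passes to Emiko's siblings per stirpes.
Half-blood siblings count for one-half the weight of whole-blood siblings at the initial division.
Dividing 1 in proportion to weights (total weight 7/2): Isamu (weight 1/2) → 1/7; Satoshi (weight 1) → 2/7; Kaede (weight 1/2) → 1/7; Sachiko (weight 1) → 2/7; Daichi (weight 1/2) → 1/7.
Isamu is living and takes 1/7.
Satoshi is living and takes 2/7.
Kaede is living and takes 1/7.
Sachiko is living and takes 2/7.
Daichi predeceased; the 1/7 allotted to Daichi's branch passes to Daichi's issue by representation.
Noboru's line is the sole branch at this level, so the full 1/7 passes to Noboru's issue by representation.
The 1/7 is divided into 2 equal shares of 1/14 among Ryo, Reiko.
Ryo is living and takes 1/14.
Reiko is living and takes 1/14.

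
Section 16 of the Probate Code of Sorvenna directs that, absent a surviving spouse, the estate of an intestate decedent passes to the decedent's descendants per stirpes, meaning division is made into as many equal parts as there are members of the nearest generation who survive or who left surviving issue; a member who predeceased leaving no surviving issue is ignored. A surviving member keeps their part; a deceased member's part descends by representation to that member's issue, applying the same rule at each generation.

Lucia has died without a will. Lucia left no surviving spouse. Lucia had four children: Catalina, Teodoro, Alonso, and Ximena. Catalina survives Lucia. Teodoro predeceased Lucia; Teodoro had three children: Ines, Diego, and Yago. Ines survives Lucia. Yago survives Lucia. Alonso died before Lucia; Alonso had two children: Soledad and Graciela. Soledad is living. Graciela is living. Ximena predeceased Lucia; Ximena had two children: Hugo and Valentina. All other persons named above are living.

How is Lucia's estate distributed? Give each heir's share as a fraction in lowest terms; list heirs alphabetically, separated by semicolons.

There is no surviving spouse, so the entire estate passes to Lucia's descendants per stirpes.
The estate is divided into 4 equal shares of 1/4 among Catalina, Teodoro, Alonso, Ximena.
Catalina is living and takes 1/4.
Teodoro predeceased; the 1/4 allotted to Teodoro's branch passes to Teodoro's issue by representation.
The 1/4 is divided into 3 equal shares of 1/12 among Ines, Diego, Yago.
Ines is living and takes 1/12.
Diego is living and takes 1/12.
Yago is living and takes 1/12.
Alonso predeceased; the 1/4 allotted to Alonso's branch passes to Alonso's issue by representation.
The 1/4 is divided into 2 equal shares of 1/8 among Soledad, Graciela.
Soledad is living and takes 1/8.
Graciela is living and takes 1/8.
Ximena predeceased; the 1/4 allotted to Ximena's branch passes to Ximena's issue by representation.
The 1/4 is divided into 2 equal shares of 1/8 among Hugo, Valentina.
Hugo is living and takes 1/8.
Valentina is living and takes 1/8.

Catalina 1/4; Diego 1/12; Graciela 1/8; Hugo 1/8; Ines 1/12; Soledad 1/8; Valentina 1/8; Yago 1/12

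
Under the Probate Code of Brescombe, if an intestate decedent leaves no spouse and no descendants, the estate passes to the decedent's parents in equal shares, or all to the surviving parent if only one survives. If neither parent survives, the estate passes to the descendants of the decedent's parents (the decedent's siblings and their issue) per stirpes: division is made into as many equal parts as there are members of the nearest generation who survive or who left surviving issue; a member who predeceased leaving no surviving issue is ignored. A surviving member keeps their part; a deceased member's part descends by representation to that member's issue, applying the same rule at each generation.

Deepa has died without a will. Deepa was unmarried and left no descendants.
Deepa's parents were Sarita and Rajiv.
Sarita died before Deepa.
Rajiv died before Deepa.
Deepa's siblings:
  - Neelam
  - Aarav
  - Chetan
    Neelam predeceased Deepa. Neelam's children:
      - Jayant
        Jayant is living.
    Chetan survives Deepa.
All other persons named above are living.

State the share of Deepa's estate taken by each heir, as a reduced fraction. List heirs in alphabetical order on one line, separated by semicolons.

Aarav 1/3; Chetan 1/3; Jayant 1/3

Neither parent survives and there are no descendants, so the estate passes to Deepa's siblings and their issue per stirpes.
The estate is divided into 3 equal shares of 1/3 among Neelam, Aarav, Chetan.
Neelam predeceased; the 1/3 allotted to Neelam's branch passes to Neelam's issue by representation.
Jayant is the sole taker at this level and receives the full 1/3.
Aarav is living and takes 1/3.
Chetan is living and takes 1/3.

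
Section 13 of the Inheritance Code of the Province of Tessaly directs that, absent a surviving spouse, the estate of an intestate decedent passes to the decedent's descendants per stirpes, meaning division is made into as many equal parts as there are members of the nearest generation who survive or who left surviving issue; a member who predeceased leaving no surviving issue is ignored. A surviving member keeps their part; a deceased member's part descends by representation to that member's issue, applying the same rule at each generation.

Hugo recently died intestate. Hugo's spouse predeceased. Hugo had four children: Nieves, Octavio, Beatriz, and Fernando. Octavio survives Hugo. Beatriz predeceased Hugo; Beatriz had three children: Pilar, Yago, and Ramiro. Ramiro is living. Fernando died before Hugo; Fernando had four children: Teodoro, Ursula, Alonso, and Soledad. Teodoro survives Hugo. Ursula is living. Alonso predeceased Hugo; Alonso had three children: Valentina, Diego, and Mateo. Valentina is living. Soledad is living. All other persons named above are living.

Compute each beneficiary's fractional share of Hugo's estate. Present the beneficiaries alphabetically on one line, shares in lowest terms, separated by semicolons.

Diego 1/48; Mateo 1/48; Nieves 1/4; Octavio 1/4; Pilar 1/12; Ramiro 1/12; Soledad 1/16; Teodoro 1/16; Ursula 1/16; Valentina 1/48; Yago 1/12

There is no surviving spouse, so the entire estate passes to Hugo's descendants per stirpes.
The estate is divided into 4 equal shares of 1/4 among Nieves, Octavio, Beatriz, Fernando.
Nieves is living and takes 1/4.
Octavio is living and takes 1/4.
Beatriz predeceased; the 1/4 allotted to Beatriz's branch passes to Beatriz's issue by representation.
The 1/4 is divided into 3 equal shares of 1/12 among Pilar, Yago, Ramiro.
Pilar is living and takes 1/12.
Yago is living and takes 1/12.
Ramiro is living and takes 1/12.
Fernando predeceased; the 1/4 allotted to Fernando's branch passes to Fernando's issue by representation.
The 1/4 is divided into 4 equal shares of 1/16 among Teodoro, Ursula, Alonso, Soledad.
Teodoro is living and takes 1/16.
Ursula is living and takes 1/16.
Alonso predeceased; the 1/16 allotted to Alonso's branch passes to Alonso's issue by representation.
The 1/16 is divided into 3 equal shares of 1/48 among Valentina, Diego, Mateo.
Valentina is living and takes 1/48.
Diego is living and takes 1/48.
Mateo is living and takes 1/48.
Soledad is living and takes 1/16.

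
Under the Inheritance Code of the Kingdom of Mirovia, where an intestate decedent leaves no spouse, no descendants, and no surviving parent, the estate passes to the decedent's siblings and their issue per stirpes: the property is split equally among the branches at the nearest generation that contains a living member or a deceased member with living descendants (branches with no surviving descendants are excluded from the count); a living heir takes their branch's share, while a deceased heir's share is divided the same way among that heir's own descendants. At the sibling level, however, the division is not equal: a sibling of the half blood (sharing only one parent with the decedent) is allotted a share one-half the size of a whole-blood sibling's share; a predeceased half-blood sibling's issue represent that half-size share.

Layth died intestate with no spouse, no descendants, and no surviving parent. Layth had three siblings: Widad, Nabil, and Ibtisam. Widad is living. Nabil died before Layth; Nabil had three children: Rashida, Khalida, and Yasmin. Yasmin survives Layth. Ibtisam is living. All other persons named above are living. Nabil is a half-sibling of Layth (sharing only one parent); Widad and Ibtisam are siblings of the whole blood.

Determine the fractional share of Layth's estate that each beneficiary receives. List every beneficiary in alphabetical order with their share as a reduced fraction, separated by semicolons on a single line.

Ibtisam 2/5; Khalida 1/15; Rashida 1/15; Widad 2/5; Yasmin 1/15

No spouse, descendants, or parent survives, so the estate passes to Layth's siblings per stirpes.
Half-blood siblings count for one-half the weight of whole-blood siblings at the initial division.
Dividing 1 in proportion to weights (total weight 5/2): Widad (weight 1) → 2/5; Nabil (weight 1/2) → 1/5; Ibtisam (weight 1) → 2/5.
Widad is living and takes 2/5.
Nabil predeceased; the 1/5 allotted to Nabil's branch passes to Nabil's issue by representation.
The 1/5 is divided into 3 equal shares of 1/15 among Rashida, Khalida, Yasmin.
Rashida is living and takes 1/15.
Khalida is living and takes 1/15.
Yasmin is living and takes 1/15.
Ibtisam is living and takes 2/5.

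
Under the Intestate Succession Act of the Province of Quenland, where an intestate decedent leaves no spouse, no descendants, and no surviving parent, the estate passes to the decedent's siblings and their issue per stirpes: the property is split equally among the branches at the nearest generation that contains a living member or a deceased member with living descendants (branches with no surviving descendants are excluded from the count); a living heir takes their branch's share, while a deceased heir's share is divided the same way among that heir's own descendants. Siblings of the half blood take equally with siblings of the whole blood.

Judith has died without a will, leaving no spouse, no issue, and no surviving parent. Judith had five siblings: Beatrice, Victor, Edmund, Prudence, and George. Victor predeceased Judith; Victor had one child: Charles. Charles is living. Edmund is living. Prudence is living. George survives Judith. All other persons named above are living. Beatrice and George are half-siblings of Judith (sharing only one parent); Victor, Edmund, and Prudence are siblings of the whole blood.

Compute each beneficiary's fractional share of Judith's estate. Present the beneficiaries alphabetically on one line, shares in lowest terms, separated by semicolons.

No spouse, descendants, or parent survives, so the estate passes to Judith's siblings per stirpes.
Half-blood and whole-blood siblings take equally under the stated rule.
The estate is divided into 5 equal shares of 1/5 among Beatrice, Victor, Edmund, Prudence, George.
Beatrice is living and takes 1/5.
Victor predeceased; the 1/5 allotted to Victor's branch passes to Victor's issue by representation.
Charles is the sole taker at this level and receives the full 1/5.
Edmund is living and takes 1/5.
Prudence is living and takes 1/5.
George is living and takes 1/5.

Beatrice 1/5; Charles 1/5; Edmund 1/5; George 1/5; Prudence 1/5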